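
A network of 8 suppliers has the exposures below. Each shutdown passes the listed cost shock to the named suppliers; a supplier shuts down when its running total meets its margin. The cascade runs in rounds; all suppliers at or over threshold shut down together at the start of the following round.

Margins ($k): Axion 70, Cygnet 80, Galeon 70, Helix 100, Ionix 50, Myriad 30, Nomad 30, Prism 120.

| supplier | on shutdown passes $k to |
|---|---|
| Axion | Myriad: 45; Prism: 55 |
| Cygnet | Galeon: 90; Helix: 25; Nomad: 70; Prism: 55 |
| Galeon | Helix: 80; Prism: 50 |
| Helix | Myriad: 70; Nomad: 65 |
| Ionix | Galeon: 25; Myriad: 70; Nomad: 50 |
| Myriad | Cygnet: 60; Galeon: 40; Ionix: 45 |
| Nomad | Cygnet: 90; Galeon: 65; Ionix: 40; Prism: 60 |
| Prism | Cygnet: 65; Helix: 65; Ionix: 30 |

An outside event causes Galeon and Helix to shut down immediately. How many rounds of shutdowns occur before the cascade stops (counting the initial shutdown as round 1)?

4

Round 1 — Galeon, Helix shut down (initial).
  Myriad: +70 → 70 ≥ 30
  Nomad: +65 → 65 ≥ 30
  Prism: +50 → 50 < 120
Round 2 — Myriad, Nomad shut down.
  Cygnet: +60+90 → 150 ≥ 80
  Ionix: +45+40 → 85 ≥ 50
  Prism: +60 → 110 < 120
Round 3 — Cygnet, Ionix shut down.
  Prism: +55 → 165 ≥ 120
Round 4 — Prism shuts down.
No further shutdowns.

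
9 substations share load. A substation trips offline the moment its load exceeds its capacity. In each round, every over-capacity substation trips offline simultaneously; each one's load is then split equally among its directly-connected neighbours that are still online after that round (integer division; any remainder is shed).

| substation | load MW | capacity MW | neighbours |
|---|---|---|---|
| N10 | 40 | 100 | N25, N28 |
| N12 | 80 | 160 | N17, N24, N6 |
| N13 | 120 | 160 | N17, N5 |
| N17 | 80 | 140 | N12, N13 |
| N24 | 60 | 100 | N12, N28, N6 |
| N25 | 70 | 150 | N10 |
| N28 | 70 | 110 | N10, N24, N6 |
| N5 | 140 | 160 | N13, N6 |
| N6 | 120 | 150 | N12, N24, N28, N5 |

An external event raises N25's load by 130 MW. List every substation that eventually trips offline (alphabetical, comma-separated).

N10, N12, N13, N17, N24, N25, N28, N5, N6

Round 1 — N25 at 200 > 150. N25 trips offline.
  N25 sheds 200 MW to N10: 200 each.
    N10: 40+200 = 240 > 100
Round 2 — N10 trips offline.
  N10 sheds 240 MW to N28: 240 each.
    N28: 70+240 = 310 > 110
Round 3 — N28 trips offline.
  N28 sheds 310 MW to N24, N6: 155 each.
    N24: 60+155 = 215 > 100
    N6: 120+155 = 275 > 150
Round 4 — N24, N6 trip offline.
  N24 sheds 215 MW to N12: 215 each.
    N12: 80+215 = 295 > 160
  N6 sheds 275 MW to N12, N5: 137 each (1 lost).
    N12: 295+137 = 432 > 160
    N5: 140+137 = 277 > 160
Round 5 — N12, N5 trip offline.
  N12 sheds 432 MW to N17: 432 each.
    N17: 80+432 = 512 > 140
  N5 sheds 277 MW to N13: 277 each.
    N13: 120+277 = 397 > 160
Round 6 — N13, N17 trip offline.
  N13 sheds 397 MW: no online neighbours, lost.
  N17 sheds 512 MW: no online neighbours, lost.
No further trips.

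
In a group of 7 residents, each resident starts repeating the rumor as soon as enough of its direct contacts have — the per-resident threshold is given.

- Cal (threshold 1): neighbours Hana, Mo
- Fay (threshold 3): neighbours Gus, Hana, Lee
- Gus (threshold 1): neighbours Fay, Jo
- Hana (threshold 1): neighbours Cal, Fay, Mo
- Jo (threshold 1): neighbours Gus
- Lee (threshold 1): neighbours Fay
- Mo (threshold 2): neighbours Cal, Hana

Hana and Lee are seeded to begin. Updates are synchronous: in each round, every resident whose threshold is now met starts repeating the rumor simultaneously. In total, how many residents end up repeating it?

Round 1 — Hana, Lee start repeating the rumor (initial).
Round 2 — checking thresholds:
  Cal: 1 of 2 neighbours ≥ 1, starts repeating the rumor.
  Fay: 2 of 3 neighbours < 3, holds.
  Mo: 1 of 2 neighbours < 2, holds.
Round 3 — checking thresholds:
  Fay: 2 of 3 neighbours < 3, holds.
  Mo: 2 of 2 neighbours ≥ 2, starts repeating the rumor.
Round 4 — no new spreads; cascade stops.

4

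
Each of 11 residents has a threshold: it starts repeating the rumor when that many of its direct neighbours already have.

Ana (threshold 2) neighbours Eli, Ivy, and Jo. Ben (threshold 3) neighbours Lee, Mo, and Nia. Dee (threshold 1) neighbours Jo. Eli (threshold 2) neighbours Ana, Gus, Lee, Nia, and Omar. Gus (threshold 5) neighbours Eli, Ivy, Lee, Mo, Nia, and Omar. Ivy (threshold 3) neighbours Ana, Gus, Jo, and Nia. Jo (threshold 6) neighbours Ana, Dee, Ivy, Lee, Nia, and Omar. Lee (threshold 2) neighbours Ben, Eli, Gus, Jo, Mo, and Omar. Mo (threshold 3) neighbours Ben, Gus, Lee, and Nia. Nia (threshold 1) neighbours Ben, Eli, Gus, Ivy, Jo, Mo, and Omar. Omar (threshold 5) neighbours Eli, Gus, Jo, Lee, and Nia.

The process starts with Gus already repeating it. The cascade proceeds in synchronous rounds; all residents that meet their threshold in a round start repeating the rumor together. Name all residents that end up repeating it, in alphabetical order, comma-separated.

Ben, Eli, Gus, Lee, Mo, Nia

Round 1 — Gus starts repeating the rumor (initial).
Round 2 — checking thresholds:
  Eli: 1 of 5 neighbours < 2, below threshold.
  Ivy: 1 of 4 neighbours < 3, below threshold.
  Lee: 1 of 6 neighbours < 2, below threshold.
  Mo: 1 of 4 neighbours < 3, below threshold.
  Nia: 1 of 7 neighbours ≥ 1, starts repeating the rumor.
  Omar: 1 of 5 neighbours < 5, below threshold.
Round 3 — checking thresholds:
  Ben: 1 of 3 neighbours < 3, below threshold.
  Eli: 2 of 5 neighbours ≥ 2, starts repeating the rumor.
  Ivy: 2 of 4 neighbours < 3, below threshold.
  Jo: 1 of 6 neighbours < 6, below threshold.
  Lee: 1 of 6 neighbours < 2, below threshold.
  Mo: 2 of 4 neighbours < 3, below threshold.
  Omar: 2 of 5 neighbours < 5, below threshold.
Round 4 — checking thresholds:
  Ana: 1 of 3 neighbours < 2, below threshold.
  Ben: 1 of 3 neighbours < 3, below threshold.
  Ivy: 2 of 4 neighbours < 3, below threshold.
  Jo: 1 of 6 neighbours < 6, below threshold.
  Lee: 2 of 6 neighbours ≥ 2, starts repeating the rumor.
  Mo: 2 of 4 neighbours < 3, below threshold.
  Omar: 3 of 5 neighbours < 5, below threshold.
Round 5 — checking thresholds:
  Ana: 1 of 3 neighbours < 2, below threshold.
  Ben: 2 of 3 neighbours < 3, below threshold.
  Ivy: 2 of 4 neighbours < 3, below threshold.
  Jo: 2 of 6 neighbours < 6, below threshold.
  Mo: 3 of 4 neighbours ≥ 3, starts repeating the rumor.
  Omar: 4 of 5 neighbours < 5, below threshold.
Round 6 — checking thresholds:
  Ana: 1 of 3 neighbours < 2, below threshold.
  Ben: 3 of 3 neighbours ≥ 3, starts repeating the rumor.
  Ivy: 2 of 4 neighbours < 3, below threshold.
  Jo: 2 of 6 neighbours < 6, below threshold.
  Omar: 4 of 5 neighbours < 5, below threshold.
Round 7 — no new spreads; cascade stops.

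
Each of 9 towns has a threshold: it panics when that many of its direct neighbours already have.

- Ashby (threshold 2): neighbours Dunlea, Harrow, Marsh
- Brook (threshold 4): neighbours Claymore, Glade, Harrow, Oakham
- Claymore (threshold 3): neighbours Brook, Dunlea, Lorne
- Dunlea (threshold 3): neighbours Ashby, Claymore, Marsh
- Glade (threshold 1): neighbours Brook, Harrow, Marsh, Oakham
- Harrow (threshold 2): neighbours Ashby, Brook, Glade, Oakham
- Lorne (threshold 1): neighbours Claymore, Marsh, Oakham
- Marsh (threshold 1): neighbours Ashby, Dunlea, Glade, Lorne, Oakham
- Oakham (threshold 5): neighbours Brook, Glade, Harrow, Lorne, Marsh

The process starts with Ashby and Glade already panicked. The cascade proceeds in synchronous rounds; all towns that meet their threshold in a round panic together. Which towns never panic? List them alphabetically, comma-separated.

Round 1 — Ashby, Glade panic (initial).
Round 2 — checking thresholds:
  Brook: 1 of 4 neighbours < 4, holds.
  Dunlea: 1 of 3 neighbours < 3, holds.
  Harrow: 2 of 4 neighbours ≥ 2, panics.
  Marsh: 2 of 5 neighbours ≥ 1, panics.
  Oakham: 1 of 5 neighbours < 5, holds.
Round 3 — checking thresholds:
  Brook: 2 of 4 neighbours < 4, holds.
  Dunlea: 2 of 3 neighbours < 3, holds.
  Lorne: 1 of 3 neighbours ≥ 1, panics.
  Oakham: 3 of 5 neighbours < 5, holds.
Round 4 — no new panics; cascade stops.

Brook, Claymore, Dunlea, Oakham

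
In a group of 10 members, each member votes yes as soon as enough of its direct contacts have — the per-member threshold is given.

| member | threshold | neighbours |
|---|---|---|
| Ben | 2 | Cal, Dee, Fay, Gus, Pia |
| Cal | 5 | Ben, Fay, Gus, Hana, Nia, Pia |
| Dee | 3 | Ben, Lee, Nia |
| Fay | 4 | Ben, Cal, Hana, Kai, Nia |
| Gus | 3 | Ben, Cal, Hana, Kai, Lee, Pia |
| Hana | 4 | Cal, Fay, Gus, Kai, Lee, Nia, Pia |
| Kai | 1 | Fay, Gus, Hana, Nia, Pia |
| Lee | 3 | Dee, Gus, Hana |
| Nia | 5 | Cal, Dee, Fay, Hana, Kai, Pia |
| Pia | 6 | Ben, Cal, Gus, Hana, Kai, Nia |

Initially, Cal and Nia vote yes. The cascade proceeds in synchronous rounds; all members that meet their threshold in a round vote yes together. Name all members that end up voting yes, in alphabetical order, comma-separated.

Round 1 — Cal, Nia vote yes (initial).
Round 2 — checking thresholds:
  Ben: 1 of 5 neighbours < 2, not yet.
  Dee: 1 of 3 neighbours < 3, not yet.
  Fay: 2 of 5 neighbours < 4, not yet.
  Gus: 1 of 6 neighbours < 3, not yet.
  Hana: 2 of 7 neighbours < 4, not yet.
  Kai: 1 of 5 neighbours ≥ 1, votes yes.
  Pia: 2 of 6 neighbours < 6, not yet.
Round 3 — no new yes votes; cascade stops.

Cal, Kai, Nia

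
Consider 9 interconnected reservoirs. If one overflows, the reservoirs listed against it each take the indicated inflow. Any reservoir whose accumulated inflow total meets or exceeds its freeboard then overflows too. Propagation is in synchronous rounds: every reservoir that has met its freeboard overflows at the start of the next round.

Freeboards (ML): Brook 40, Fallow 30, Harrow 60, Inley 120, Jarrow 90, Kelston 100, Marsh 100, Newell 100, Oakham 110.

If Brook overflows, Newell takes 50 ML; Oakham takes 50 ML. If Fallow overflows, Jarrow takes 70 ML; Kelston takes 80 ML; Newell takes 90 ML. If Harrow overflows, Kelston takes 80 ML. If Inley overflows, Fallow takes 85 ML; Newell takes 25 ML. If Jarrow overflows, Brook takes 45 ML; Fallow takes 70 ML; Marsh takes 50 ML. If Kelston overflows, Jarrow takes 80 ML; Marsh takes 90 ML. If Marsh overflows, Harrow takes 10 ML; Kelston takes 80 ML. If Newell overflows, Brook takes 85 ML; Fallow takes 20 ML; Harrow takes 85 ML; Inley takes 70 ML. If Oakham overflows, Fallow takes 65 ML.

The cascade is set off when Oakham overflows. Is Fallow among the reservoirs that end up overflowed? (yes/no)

Round 1 — Oakham overflows (initial).
  Fallow: +65 → 65 ≥ 30
Round 2 — Fallow overflows.
  Jarrow: +70 → 70 < 90
  Kelston: +80 → 80 < 100
  Newell: +90 → 90 < 100
No further overflows.

yes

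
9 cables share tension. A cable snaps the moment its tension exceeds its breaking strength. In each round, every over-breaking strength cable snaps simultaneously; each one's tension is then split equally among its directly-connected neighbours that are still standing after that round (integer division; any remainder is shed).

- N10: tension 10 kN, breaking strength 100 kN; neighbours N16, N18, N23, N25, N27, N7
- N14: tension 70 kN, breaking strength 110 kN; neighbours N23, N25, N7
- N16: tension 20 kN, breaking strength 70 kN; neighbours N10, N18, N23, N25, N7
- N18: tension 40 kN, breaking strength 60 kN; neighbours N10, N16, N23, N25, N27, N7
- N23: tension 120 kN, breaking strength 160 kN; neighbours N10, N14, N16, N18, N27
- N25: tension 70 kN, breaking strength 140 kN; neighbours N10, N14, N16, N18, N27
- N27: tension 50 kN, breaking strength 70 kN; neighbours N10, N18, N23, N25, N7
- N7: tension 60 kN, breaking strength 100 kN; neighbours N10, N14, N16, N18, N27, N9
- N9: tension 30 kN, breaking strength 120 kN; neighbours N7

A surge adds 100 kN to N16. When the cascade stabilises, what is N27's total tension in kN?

Round 1 — N16 at 120 > 70. N16 snaps.
  N16 sheds 120 kN to N10, N18, N23, N25, N7: 24 each.
    N10: 10+24 = 34 ≤ 100
    N18: 40+24 = 64 > 60
    N23: 120+24 = 144 ≤ 160
    N25: 70+24 = 94 ≤ 140
    N7: 60+24 = 84 ≤ 100
Round 2 — N18 snaps.
  N18 sheds 64 kN to N10, N23, N25, N27, N7: 12 each (4 lost).
    N10: 34+12 = 46 ≤ 100
    N23: 144+12 = 156 ≤ 160
    N25: 94+12 = 106 ≤ 140
    N27: 50+12 = 62 ≤ 70
    N7: 84+12 = 96 ≤ 100
No further breaks.

62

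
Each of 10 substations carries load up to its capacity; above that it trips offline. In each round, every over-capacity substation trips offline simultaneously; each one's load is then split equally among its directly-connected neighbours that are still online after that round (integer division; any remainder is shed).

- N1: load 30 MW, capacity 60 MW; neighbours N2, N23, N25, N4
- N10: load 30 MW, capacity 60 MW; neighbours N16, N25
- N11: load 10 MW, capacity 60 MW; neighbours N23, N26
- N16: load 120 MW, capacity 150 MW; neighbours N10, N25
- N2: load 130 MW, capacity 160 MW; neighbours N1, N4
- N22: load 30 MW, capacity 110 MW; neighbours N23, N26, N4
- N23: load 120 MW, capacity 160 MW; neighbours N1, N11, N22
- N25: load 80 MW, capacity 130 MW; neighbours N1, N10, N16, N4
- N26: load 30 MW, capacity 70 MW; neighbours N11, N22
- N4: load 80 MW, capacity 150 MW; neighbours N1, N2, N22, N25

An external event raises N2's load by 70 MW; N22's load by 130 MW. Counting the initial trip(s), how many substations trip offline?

Round 1 — N2 at 200 > 160; N22 at 160 > 110. N2, N22 trip offline.
  N2 sheds 200 MW to N1, N4: 100 each.
    N1: 30+100 = 130 > 60
    N4: 80+100 = 180 > 150
  N22 sheds 160 MW to N23, N26, N4: 53 each (1 lost).
    N23: 120+53 = 173 > 160
    N26: 30+53 = 83 > 70
    N4: 180+53 = 233 > 150
Round 2 — N1, N23, N26, N4 trip offline.
  N1 sheds 130 MW to N25: 130 each.
    N25: 80+130 = 210 > 130
  N23 sheds 173 MW to N11: 173 each.
    N11: 10+173 = 183 > 60
  N26 sheds 83 MW to N11: 83 each.
    N11: 183+83 = 266 > 60
  N4 sheds 233 MW to N25: 233 each.
    N25: 210+233 = 443 > 130
Round 3 — N11, N25 trip offline.
  N11 sheds 266 MW: no online neighbours, lost.
  N25 sheds 443 MW to N10, N16: 221 each (1 lost).
    N10: 30+221 = 251 > 60
    N16: 120+221 = 341 > 150
Round 4 — N10, N16 trip offline.
  N10 sheds 251 MW: no online neighbours, lost.
  N16 sheds 341 MW: no online neighbours, lost.
No further trips.

10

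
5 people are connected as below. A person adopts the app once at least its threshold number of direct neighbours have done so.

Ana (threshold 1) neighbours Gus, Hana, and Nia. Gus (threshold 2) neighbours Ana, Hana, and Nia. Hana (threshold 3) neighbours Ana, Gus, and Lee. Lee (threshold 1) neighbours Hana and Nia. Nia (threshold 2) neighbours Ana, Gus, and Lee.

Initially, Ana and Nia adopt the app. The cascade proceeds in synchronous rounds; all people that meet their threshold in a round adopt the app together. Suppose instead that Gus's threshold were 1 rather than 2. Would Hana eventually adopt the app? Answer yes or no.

With Gus's threshold at 1:
Round 1 — Ana, Nia adopt the app (initial).
Round 2 — checking thresholds:
  Gus: 2 of 3 neighbours ≥ 1, adopts the app.
  Hana: 1 of 3 neighbours < 3, below threshold.
  Lee: 1 of 2 neighbours ≥ 1, adopts the app.
Round 3 — checking thresholds:
  Hana: 3 of 3 neighbours ≥ 3, adopts the app.
Round 4 — no new adoptions; cascade stops.

yes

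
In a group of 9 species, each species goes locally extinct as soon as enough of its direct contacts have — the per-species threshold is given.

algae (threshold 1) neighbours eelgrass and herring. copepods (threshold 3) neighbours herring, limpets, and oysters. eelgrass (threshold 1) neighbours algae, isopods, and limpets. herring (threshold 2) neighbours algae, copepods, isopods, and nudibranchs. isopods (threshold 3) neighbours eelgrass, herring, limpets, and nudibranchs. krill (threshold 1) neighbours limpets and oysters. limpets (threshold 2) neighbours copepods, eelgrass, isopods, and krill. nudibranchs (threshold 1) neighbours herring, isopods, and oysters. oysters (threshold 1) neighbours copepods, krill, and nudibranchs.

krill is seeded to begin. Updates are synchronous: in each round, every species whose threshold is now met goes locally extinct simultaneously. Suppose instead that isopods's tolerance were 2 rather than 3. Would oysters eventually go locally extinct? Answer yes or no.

yes

With isopods's tolerance at 2:
Round 1 — krill goes locally extinct (initial).
Round 2 — checking thresholds:
  limpets: 1 of 4 neighbours < 2, below threshold.
  oysters: 1 of 3 neighbours ≥ 1, goes locally extinct.
Round 3 — checking thresholds:
  copepods: 1 of 3 neighbours < 3, below threshold.
  limpets: 1 of 4 neighbours < 2, below threshold.
  nudibranchs: 1 of 3 neighbours ≥ 1, goes locally extinct.
Round 4 — no new extinctions; cascade stops.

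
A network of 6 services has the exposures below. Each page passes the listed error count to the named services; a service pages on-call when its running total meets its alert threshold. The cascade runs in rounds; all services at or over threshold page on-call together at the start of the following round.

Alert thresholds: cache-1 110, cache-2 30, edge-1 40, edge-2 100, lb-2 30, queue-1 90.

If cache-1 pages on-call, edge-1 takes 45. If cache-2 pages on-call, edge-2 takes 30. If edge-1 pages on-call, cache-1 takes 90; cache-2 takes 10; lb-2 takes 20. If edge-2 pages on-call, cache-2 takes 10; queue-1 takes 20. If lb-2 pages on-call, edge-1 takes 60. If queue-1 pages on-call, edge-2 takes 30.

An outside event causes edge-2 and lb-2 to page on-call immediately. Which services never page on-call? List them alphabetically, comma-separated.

Round 1 — edge-2, lb-2 page on-call (initial).
  cache-2: +10 → 10 < 30
  edge-1: +60 → 60 ≥ 40
  queue-1: +20 → 20 < 90
Round 2 — edge-1 pages on-call.
  cache-1: +90 → 90 < 110
  cache-2: +10 → 20 < 30
No further pages.

cache-1, cache-2, queue-1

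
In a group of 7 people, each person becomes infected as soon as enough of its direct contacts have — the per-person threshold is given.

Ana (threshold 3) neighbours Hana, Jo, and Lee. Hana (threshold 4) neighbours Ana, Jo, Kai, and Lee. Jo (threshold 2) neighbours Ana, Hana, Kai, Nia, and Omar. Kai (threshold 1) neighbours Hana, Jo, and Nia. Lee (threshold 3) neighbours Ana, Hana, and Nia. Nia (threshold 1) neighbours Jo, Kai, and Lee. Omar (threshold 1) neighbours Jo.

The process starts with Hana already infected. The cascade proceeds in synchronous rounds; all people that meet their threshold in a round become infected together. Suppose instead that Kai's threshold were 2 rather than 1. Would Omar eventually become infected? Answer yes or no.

no

With Kai's threshold at 2:
Round 1 — Hana becomes infected (initial).
Round 2 — no new infections; cascade stops.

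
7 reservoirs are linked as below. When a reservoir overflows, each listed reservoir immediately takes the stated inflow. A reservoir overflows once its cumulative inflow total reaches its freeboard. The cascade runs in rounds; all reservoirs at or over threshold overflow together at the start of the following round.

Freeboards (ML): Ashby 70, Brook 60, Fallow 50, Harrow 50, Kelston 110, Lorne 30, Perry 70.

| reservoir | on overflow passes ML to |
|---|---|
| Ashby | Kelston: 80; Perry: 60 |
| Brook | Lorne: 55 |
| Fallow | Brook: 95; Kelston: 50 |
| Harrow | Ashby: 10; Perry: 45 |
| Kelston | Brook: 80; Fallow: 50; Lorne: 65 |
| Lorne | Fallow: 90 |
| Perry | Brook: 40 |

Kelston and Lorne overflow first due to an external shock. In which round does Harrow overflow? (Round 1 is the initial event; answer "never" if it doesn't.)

Round 1 — Kelston, Lorne overflow (initial).
  Brook: +80 → 80 ≥ 60
  Fallow: +50+90 → 140 ≥ 50
Round 2 — Brook, Fallow overflow.
No further overflows.

never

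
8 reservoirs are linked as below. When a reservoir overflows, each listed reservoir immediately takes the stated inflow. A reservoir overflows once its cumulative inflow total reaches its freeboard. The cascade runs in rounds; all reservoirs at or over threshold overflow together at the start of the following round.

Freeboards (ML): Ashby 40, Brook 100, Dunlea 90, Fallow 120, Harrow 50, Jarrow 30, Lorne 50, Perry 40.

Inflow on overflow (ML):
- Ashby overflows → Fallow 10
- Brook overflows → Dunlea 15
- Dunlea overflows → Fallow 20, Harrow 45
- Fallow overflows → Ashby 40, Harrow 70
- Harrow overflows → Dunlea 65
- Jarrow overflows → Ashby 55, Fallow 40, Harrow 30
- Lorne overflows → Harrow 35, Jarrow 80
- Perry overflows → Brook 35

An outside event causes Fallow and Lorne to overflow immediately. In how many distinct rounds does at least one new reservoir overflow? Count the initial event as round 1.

2

Round 1 — Fallow, Lorne overflow (initial).
  Ashby: +40 → 40 ≥ 40
  Harrow: +70+35 → 105 ≥ 50
  Jarrow: +80 → 80 ≥ 30
Round 2 — Ashby, Harrow, Jarrow overflow.
  Dunlea: +65 → 65 < 90
No further overflows.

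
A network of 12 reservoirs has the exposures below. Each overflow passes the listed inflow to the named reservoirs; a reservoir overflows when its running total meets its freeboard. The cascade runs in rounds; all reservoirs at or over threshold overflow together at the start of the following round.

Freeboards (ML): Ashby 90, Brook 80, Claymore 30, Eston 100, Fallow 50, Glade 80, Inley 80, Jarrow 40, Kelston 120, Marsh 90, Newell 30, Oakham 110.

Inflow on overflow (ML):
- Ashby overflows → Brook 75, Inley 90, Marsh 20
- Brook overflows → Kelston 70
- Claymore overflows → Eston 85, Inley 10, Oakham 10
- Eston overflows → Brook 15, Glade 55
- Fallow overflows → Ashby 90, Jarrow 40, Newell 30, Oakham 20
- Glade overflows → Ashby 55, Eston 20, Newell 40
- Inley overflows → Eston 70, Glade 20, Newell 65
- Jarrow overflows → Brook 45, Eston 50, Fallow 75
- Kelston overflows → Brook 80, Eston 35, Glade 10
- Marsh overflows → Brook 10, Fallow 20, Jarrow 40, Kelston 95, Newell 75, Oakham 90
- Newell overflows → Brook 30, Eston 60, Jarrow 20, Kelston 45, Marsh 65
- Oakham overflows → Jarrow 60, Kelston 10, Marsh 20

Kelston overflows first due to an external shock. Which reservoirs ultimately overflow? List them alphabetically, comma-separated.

Round 1 — Kelston overflows (initial).
  Brook: +80 → 80 ≥ 80
  Eston: +35 → 35 < 100
  Glade: +10 → 10 < 80
Round 2 — Brook overflows.
No further overflows.

Brook, Kelston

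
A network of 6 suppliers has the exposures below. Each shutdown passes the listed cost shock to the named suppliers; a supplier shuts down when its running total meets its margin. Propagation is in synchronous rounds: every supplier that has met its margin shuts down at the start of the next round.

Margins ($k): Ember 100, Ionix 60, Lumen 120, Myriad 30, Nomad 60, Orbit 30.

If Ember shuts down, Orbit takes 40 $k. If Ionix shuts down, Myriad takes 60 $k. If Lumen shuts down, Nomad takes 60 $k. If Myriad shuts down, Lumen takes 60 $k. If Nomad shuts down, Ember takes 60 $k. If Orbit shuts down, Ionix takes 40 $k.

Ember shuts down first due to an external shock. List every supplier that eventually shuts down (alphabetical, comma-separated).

Round 1 — Ember shuts down (initial).
  Orbit: +40 → 40 ≥ 30
Round 2 — Orbit shuts down.
  Ionix: +40 → 40 < 60
No further shutdowns.

Ember, Orbit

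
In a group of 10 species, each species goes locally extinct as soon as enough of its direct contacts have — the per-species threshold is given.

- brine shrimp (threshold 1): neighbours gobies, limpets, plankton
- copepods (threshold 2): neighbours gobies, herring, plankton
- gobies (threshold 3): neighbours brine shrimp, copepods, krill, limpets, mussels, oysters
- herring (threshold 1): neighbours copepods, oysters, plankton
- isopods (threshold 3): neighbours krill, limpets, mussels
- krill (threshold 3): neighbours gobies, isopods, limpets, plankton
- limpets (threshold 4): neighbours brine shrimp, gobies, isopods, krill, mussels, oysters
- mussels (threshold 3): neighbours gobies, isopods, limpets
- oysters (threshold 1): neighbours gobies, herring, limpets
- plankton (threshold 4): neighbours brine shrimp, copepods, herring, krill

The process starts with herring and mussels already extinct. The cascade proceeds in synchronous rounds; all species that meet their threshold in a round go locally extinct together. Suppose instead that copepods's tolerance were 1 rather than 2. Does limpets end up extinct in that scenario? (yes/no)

With copepods's tolerance at 1:
Round 1 — herring, mussels go locally extinct (initial).
Round 2 — checking thresholds:
  copepods: 1 of 3 neighbours ≥ 1, goes locally extinct.
  gobies: 1 of 6 neighbours < 3, below threshold.
  isopods: 1 of 3 neighbours < 3, below threshold.
  limpets: 1 of 6 neighbours < 4, below threshold.
  oysters: 1 of 3 neighbours ≥ 1, goes locally extinct.
  plankton: 1 of 4 neighbours < 4, below threshold.
Round 3 — checking thresholds:
  gobies: 3 of 6 neighbours ≥ 3, goes locally extinct.
  isopods: 1 of 3 neighbours < 3, below threshold.
  limpets: 2 of 6 neighbours < 4, below threshold.
  plankton: 2 of 4 neighbours < 4, below threshold.
Round 4 — checking thresholds:
  brine shrimp: 1 of 3 neighbours ≥ 1, goes locally extinct.
  isopods: 1 of 3 neighbours < 3, below threshold.
  krill: 1 of 4 neighbours < 3, below threshold.
  limpets: 3 of 6 neighbours < 4, below threshold.
  plankton: 2 of 4 neighbours < 4, below threshold.
Round 5 — checking thresholds:
  isopods: 1 of 3 neighbours < 3, below threshold.
  krill: 1 of 4 neighbours < 3, below threshold.
  limpets: 4 of 6 neighbours ≥ 4, goes locally extinct.
  plankton: 3 of 4 neighbours < 4, below threshold.
Round 6 — no new extinctions; cascade stops.

yes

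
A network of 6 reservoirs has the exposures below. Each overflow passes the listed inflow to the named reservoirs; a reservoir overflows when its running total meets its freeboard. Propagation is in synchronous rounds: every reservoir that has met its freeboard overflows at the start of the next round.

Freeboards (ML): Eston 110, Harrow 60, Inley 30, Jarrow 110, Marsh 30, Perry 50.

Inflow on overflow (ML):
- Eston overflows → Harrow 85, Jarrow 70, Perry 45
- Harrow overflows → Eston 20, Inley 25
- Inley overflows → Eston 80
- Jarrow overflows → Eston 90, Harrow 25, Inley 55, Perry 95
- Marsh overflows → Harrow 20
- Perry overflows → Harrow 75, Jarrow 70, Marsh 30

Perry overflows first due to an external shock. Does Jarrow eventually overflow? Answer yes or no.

no

Round 1 — Perry overflows (initial).
  Harrow: +75 → 75 ≥ 60
  Jarrow: +70 → 70 < 110
  Marsh: +30 → 30 ≥ 30
Round 2 — Harrow, Marsh overflow.
  Eston: +20 → 20 < 110
  Inley: +25 → 25 < 30
No further overflows.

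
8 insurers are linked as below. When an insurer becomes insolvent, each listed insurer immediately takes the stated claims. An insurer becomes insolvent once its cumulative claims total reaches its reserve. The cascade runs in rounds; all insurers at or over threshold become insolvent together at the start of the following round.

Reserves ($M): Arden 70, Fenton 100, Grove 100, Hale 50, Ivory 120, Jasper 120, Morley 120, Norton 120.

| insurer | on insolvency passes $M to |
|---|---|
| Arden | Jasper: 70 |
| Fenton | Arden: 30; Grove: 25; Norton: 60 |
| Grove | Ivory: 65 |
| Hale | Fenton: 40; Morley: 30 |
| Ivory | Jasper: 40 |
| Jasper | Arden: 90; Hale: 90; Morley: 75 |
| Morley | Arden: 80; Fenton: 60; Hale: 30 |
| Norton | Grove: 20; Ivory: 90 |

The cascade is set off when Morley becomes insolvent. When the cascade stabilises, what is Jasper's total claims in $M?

70

Round 1 — Morley becomes insolvent (initial).
  Arden: +80 → 80 ≥ 70
  Fenton: +60 → 60 < 100
  Hale: +30 → 30 < 50
Round 2 — Arden becomes insolvent.
  Jasper: +70 → 70 < 120
No further insolvencies.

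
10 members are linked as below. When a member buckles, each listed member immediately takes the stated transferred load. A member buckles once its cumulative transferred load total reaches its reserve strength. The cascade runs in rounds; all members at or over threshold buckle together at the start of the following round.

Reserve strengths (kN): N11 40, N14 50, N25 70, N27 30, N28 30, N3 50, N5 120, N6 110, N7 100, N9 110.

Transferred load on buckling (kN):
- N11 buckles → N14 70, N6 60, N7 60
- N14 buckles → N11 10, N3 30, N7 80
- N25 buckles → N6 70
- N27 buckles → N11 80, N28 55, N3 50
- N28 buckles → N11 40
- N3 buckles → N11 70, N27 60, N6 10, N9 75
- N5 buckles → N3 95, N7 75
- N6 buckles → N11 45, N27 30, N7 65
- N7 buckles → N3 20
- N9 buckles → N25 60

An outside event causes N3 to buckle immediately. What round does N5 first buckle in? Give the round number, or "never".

never

Round 1 — N3 buckles (initial).
  N11: +70 → 70 ≥ 40
  N27: +60 → 60 ≥ 30
  N6: +10 → 10 < 110
  N9: +75 → 75 < 110
Round 2 — N11, N27 buckle.
  N14: +70 → 70 ≥ 50
  N28: +55 → 55 ≥ 30
  N6: +60 → 70 < 110
  N7: +60 → 60 < 100
Round 3 — N14, N28 buckle.
  N7: +80 → 140 ≥ 100
Round 4 — N7 buckles.
No further bucklings.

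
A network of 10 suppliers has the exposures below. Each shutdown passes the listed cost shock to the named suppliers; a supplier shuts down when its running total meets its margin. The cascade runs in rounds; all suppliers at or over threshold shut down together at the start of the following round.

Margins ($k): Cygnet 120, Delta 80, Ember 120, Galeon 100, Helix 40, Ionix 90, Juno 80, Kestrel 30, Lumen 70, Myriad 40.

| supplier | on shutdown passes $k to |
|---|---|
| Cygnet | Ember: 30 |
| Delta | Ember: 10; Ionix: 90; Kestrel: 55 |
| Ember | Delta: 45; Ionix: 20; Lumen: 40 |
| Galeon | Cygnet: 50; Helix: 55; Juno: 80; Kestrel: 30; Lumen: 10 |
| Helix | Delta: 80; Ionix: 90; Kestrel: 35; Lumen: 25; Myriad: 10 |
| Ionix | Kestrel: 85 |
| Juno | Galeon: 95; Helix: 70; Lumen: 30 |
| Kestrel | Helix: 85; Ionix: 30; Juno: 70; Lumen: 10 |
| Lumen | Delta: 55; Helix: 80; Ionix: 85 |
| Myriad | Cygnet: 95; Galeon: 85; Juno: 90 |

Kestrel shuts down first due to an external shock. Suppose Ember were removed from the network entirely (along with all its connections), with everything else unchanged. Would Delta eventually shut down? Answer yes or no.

With Ember removed:
Round 1 — Kestrel shuts down (initial).
  Helix: +85 → 85 ≥ 40
  Ionix: +30 → 30 < 90
  Juno: +70 → 70 < 80
  Lumen: +10 → 10 < 70
Round 2 — Helix shuts down.
  Delta: +80 → 80 ≥ 80
  Ionix: +90 → 120 ≥ 90
  Lumen: +25 → 35 < 70
  Myriad: +10 → 10 < 40
Round 3 — Delta, Ionix shut down.
No further shutdowns.

yes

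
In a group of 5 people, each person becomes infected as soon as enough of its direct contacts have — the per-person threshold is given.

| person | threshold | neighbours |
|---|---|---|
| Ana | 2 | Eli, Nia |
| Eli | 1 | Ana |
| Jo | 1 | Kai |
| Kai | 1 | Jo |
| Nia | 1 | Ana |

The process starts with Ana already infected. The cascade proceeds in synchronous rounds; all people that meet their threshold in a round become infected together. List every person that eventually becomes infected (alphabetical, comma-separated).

Round 1 — Ana becomes infected (initial).
Round 2 — checking thresholds:
  Eli: 1 of 1 neighbours ≥ 1, becomes infected.
  Nia: 1 of 1 neighbours ≥ 1, becomes infected.
Round 3 — no new infections; cascade stops.

Ana, Eli, Nia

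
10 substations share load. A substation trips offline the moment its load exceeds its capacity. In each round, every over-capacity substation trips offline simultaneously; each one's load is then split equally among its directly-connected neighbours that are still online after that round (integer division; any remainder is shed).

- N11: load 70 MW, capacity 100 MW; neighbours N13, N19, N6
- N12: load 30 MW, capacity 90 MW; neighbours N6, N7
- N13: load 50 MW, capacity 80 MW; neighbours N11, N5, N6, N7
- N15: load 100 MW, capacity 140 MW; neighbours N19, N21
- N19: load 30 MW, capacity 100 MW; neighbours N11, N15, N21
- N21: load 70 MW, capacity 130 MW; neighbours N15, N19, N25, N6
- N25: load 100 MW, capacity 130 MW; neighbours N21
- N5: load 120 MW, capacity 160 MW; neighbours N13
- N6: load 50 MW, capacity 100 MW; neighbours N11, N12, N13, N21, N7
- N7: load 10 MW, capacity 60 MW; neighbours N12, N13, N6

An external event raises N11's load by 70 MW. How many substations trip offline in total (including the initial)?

Round 1 — N11 at 140 > 100. N11 trips offline.
  N11 sheds 140 MW to N13, N19, N6: 46 each (2 lost).
    N13: 50+46 = 96 > 80
    N19: 30+46 = 76 ≤ 100
    N6: 50+46 = 96 ≤ 100
Round 2 — N13 trips offline.
  N13 sheds 96 MW to N5, N6, N7: 32 each.
    N5: 120+32 = 152 ≤ 160
    N6: 96+32 = 128 > 100
    N7: 10+32 = 42 ≤ 60
Round 3 — N6 trips offline.
  N6 sheds 128 MW to N12, N21, N7: 42 each (2 lost).
    N12: 30+42 = 72 ≤ 90
    N21: 70+42 = 112 ≤ 130
    N7: 42+42 = 84 > 60
Round 4 — N7 trips offline.
  N7 sheds 84 MW to N12: 84 each.
    N12: 72+84 = 156 > 90
Round 5 — N12 trips offline.
  N12 sheds 156 MW: no online neighbours, lost.
No further trips.

5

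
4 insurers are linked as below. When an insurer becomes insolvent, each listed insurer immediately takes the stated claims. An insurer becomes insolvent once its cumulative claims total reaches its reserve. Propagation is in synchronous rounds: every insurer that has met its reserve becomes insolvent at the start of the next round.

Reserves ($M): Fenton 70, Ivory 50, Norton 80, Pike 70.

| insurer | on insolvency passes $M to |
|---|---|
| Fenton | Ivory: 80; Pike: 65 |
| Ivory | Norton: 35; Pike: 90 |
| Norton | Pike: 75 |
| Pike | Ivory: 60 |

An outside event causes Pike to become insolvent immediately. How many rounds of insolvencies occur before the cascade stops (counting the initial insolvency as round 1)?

2

Round 1 — Pike becomes insolvent (initial).
  Ivory: +60 → 60 ≥ 50
Round 2 — Ivory becomes insolvent.
  Norton: +35 → 35 < 80
No further insolvencies.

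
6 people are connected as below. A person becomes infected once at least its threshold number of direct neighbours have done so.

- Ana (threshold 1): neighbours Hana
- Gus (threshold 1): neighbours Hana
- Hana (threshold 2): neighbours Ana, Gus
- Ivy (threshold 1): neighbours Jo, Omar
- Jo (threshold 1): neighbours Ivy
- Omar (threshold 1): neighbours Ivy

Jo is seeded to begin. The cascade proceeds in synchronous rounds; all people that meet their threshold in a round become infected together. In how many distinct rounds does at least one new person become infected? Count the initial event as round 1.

3

Round 1 — Jo becomes infected (initial).
Round 2 — checking thresholds:
  Ivy: 1 of 2 neighbours ≥ 1, becomes infected.
Round 3 — checking thresholds:
  Omar: 1 of 1 neighbours ≥ 1, becomes infected.
Round 4 — no new infections; cascade stops.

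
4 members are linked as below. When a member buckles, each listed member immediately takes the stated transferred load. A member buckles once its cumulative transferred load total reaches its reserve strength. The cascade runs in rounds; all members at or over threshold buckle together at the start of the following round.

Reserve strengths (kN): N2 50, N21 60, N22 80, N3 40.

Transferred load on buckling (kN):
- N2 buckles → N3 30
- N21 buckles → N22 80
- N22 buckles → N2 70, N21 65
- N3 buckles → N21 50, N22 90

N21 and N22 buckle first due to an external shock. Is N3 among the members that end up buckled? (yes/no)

Round 1 — N21, N22 buckle (initial).
  N2: +70 → 70 ≥ 50
Round 2 — N2 buckles.
  N3: +30 → 30 < 40
No further bucklings.

no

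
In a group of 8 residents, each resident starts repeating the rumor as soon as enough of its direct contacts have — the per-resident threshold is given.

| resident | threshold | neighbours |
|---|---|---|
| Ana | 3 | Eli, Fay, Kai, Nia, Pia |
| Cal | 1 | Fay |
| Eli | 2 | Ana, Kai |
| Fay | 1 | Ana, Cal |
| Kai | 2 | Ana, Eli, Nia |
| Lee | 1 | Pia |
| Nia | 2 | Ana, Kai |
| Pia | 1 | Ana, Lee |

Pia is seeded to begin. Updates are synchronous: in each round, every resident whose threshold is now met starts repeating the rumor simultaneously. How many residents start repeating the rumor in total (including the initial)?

2

Round 1 — Pia starts repeating the rumor (initial).
Round 2 — checking thresholds:
  Ana: 1 of 5 neighbours < 3, below threshold.
  Lee: 1 of 1 neighbours ≥ 1, starts repeating the rumor.
Round 3 — no new spreads; cascade stops.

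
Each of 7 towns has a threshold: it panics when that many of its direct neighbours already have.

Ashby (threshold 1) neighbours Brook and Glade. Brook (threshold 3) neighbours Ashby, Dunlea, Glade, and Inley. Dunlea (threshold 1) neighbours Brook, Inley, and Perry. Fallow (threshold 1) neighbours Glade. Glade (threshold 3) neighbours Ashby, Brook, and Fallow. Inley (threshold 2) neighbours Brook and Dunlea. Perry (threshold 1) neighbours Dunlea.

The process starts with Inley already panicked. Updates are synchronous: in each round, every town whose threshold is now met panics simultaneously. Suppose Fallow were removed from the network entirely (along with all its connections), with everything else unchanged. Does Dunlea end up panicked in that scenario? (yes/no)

yes

With Fallow removed:
Round 1 — Inley panics (initial).
Round 2 — checking thresholds:
  Brook: 1 of 4 neighbours < 3, holds.
  Dunlea: 1 of 3 neighbours ≥ 1, panics.
Round 3 — checking thresholds:
  Brook: 2 of 4 neighbours < 3, holds.
  Perry: 1 of 1 neighbours ≥ 1, panics.
Round 4 — no new panics; cascade stops.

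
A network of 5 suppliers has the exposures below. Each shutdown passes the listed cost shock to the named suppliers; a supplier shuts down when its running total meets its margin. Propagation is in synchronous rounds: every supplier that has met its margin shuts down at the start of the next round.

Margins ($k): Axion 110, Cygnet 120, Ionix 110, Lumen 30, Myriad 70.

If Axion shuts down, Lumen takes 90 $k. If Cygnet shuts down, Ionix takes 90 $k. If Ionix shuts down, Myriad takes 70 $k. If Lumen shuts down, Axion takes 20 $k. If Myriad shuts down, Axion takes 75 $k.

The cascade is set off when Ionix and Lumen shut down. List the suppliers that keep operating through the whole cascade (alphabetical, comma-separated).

Axion, Cygnet

Round 1 — Ionix, Lumen shut down (initial).
  Axion: +20 → 20 < 110
  Myriad: +70 → 70 ≥ 70
Round 2 — Myriad shuts down.
  Axion: +75 → 95 < 110
No further shutdowns.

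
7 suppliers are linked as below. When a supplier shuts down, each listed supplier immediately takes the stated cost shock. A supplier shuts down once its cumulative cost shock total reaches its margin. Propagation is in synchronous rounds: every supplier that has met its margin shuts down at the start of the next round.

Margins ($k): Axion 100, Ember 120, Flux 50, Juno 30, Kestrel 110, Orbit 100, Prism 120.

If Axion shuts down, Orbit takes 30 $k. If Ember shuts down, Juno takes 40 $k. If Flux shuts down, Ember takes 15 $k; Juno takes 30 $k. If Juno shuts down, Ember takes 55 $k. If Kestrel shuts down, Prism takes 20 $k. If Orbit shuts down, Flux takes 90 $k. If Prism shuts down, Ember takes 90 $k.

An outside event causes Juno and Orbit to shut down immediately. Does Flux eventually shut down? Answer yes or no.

Round 1 — Juno, Orbit shut down (initial).
  Ember: +55 → 55 < 120
  Flux: +90 → 90 ≥ 50
Round 2 — Flux shuts down.
  Ember: +15 → 70 < 120
No further shutdowns.

yes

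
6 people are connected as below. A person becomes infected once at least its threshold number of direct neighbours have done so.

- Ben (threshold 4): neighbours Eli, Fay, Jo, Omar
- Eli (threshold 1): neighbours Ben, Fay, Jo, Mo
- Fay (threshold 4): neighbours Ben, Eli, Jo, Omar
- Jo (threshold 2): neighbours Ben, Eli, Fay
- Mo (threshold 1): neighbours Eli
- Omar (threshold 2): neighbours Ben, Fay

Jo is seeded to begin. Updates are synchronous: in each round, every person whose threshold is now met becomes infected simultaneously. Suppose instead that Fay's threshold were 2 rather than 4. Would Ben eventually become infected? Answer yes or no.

no

With Fay's threshold at 2:
Round 1 — Jo becomes infected (initial).
Round 2 — checking thresholds:
  Ben: 1 of 4 neighbours < 4, holds.
  Eli: 1 of 4 neighbours ≥ 1, becomes infected.
  Fay: 1 of 4 neighbours < 2, holds.
Round 3 — checking thresholds:
  Ben: 2 of 4 neighbours < 4, holds.
  Fay: 2 of 4 neighbours ≥ 2, becomes infected.
  Mo: 1 of 1 neighbours ≥ 1, becomes infected.
Round 4 — no new infections; cascade stops.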